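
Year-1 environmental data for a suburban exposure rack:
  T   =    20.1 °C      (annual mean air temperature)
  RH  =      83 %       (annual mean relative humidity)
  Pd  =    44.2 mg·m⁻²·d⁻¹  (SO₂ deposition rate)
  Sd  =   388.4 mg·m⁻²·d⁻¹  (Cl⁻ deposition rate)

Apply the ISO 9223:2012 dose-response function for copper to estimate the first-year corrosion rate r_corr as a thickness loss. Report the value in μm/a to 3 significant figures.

r_corr = 3.57 μm/a

copper: temperature factor f = -0.080·(10.1) = -0.8080
  sulphur-dioxide contribution → 0.8471 μm/a
  chloride contribution → 2.724 μm/a
  total first-year rate 3.571 μm/a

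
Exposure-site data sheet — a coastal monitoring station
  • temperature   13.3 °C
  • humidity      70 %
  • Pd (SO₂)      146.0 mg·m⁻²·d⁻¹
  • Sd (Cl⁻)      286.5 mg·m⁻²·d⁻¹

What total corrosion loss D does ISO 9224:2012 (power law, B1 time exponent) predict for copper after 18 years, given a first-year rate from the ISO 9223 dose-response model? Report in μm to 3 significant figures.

copper: temperature factor f = -0.080·(3.3) = -0.2640
  sulphur-dioxide contribution → 0.9247 μm/a
  chloride contribution → 1.126 μm/a
  total first-year rate 2.051 μm/a
Power-law: D(18) = r_corr · 18^0.667
  D(18) = 2.051 × 18^0.667 = 2.051 × 6.875 = 14.1 μm

D(18) = 14.1 μm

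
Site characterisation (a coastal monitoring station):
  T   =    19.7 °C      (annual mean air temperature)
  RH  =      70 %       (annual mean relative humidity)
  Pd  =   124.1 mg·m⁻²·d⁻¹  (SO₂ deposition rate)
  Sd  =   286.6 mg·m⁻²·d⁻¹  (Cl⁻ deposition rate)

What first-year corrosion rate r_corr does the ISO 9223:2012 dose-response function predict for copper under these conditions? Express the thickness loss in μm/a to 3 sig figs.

r_corr = 2.07 μm/a

copper: temperature factor f = -0.080·(9.7) = -0.7760
  Pd branch = 0.0053·Pd^0.26·e^(0.059·RH+f) = 0.5312 μm/a
  Cl⁻ term: 0.01025·286.6^0.27·exp(0.036·70+0.049·19.7) = 1.541
  sum: 0.5312 + 1.541 → r_corr = 2.072 μm/a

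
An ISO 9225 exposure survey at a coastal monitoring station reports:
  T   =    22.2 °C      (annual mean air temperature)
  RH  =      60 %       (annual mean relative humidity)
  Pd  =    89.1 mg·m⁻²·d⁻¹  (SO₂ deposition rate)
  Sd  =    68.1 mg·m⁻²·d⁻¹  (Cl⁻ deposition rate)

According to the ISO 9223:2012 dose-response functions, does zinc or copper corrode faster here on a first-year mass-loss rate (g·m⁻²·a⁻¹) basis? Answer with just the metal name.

zinc: temperature factor f = -0.071·(12.2) = -0.8662
  SO₂ term: 0.0129·89.1^0.44·exp(0.046·60-0.8662) = 0.618
  Cl⁻ term: 0.0175·68.1^0.57·exp(0.008·60+0.085·22.2) = 2.07
  r_corr = 0.618 + 2.07 = 2.688 μm/a
  mass loss = 2.688 μm/a × 7.14 g/cm³ = 19.19 g·m⁻²·a⁻¹
copper: T>10 °C ⇒ hinge -0.080·(22.2−10) = -0.9760
  Pd branch = 0.0053·Pd^0.26·e^(0.059·RH+f) = 0.2212 μm/a
  Sd branch = 0.01025·Sd^0.27·e^(0.036·RH+0.049·T) = 0.8245 μm/a
  sum: 0.2212 + 0.8245 → r_corr = 1.046 μm/a
  mass loss = 1.046 μm/a × 8.96 g/cm³ = 9.369 g·m⁻²·a⁻¹
Ordering by g·m⁻²·a⁻¹: zinc (19.2) > copper (9.37)

zinc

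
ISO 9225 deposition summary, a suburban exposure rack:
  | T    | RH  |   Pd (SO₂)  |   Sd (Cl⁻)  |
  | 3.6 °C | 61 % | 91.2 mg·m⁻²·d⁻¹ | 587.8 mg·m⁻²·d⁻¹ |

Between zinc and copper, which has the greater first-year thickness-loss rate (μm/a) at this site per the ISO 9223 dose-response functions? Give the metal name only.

zinc

zinc: T≤10 °C ⇒ hinge +0.038·(3.6−10) = -0.2432
  SO₂ term: 0.0129·91.2^0.44·exp(0.046·61-0.2432) = 1.219
  Cl⁻ term: 0.0175·587.8^0.57·exp(0.008·61+0.085·3.6) = 1.467
  sum: 1.219 + 1.467 → r_corr = 2.686 μm/a
copper: temperature factor f = +0.126·(-6.4) = -0.8064
  Pd branch = 0.0053·Pd^0.26·e^(0.059·RH+f) = 0.2797 μm/a
  Cl⁻ term: 0.01025·587.8^0.27·exp(0.036·61+0.049·3.6) = 0.6148
  sum: 0.2797 + 0.6148 → r_corr = 0.8945 μm/a
Ordering by μm/a: zinc (2.69) > copper (0.894)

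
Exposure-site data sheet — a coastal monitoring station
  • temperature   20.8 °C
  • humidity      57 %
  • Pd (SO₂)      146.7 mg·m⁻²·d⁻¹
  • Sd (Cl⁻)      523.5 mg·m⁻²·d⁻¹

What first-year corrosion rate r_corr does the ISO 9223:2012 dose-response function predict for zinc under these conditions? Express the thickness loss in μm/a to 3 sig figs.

zinc: f(T) = -0.071·(T−10) [T>10 °C] = -0.7668
  Pd branch = 0.0129·Pd^0.44·e^(0.046·RH+f) = 0.7405 μm/a
  Cl⁻ term: 0.0175·523.5^0.57·exp(0.008·57+0.085·20.8) = 5.737
  sum: 0.7405 + 5.737 → r_corr = 6.478 μm/a

r_corr = 6.48 μm/a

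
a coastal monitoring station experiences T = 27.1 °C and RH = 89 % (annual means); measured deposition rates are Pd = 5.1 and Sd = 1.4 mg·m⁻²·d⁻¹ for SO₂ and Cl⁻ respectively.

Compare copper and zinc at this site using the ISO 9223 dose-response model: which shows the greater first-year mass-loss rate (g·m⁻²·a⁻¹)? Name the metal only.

copper

copper: temperature factor f = -0.080·(17.1) = -1.3680
  sulphur-dioxide contribution → 0.3932 μm/a
  chloride contribution → 1.043 μm/a
  ⇒ r_corr(copper) = 1.436 μm/a
  mass loss = 1.436 μm/a × 8.96 g/cm³ = 12.87 g·m⁻²·a⁻¹
zinc: T>10 °C ⇒ hinge -0.071·(27.1−10) = -1.2141
  sulphur-dioxide contribution → 0.4706 μm/a
  chloride contribution → 0.4325 μm/a
  total first-year rate 0.9031 μm/a
  mass loss = 0.9031 μm/a × 7.14 g/cm³ = 6.448 g·m⁻²·a⁻¹
Ordering by g·m⁻²·a⁻¹: copper (12.9) > zinc (6.45)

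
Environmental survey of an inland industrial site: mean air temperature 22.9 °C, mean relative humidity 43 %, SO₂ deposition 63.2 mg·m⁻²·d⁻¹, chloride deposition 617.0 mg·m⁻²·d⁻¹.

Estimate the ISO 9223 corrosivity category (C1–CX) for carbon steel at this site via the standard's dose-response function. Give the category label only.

C4

carbon steel: temperature factor f = -0.054·(12.9) = -0.6966
  Pd branch = 1.77·Pd^0.52·e^(0.02·RH+f) = 18 μm/a
  Cl⁻ term: 0.102·617.0^0.62·exp(0.033·43+0.04·22.9) = 56.58
  r_corr = 18 + 56.58 = 74.58 μm/a
74.6 μm/a falls in (50, 80] for carbon steel → category C4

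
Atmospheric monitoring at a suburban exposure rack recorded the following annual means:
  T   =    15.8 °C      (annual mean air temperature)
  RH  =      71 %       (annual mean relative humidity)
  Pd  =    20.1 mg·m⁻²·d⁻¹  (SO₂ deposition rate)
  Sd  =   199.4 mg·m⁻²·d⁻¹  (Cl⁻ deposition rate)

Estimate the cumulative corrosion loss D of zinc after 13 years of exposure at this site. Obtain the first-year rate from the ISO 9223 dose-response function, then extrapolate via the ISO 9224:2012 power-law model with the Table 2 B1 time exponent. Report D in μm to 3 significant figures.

D(13) = 26.2 μm

zinc: temperature factor f = -0.071·(5.8) = -0.4118
  SO₂ term: 0.0129·20.1^0.44·exp(0.046·71-0.4118) = 0.8386
  Cl⁻ term: 0.0175·199.4^0.57·exp(0.008·71+0.085·15.8) = 2.42
  sum: 0.8386 + 2.42 → r_corr = 3.259 μm/a
Long-term exponent b (ISO 9224 Table 2, B1) = 0.813
  D(13) = 3.259 × 13^0.813 = 3.259 × 8.047 = 26.22 μm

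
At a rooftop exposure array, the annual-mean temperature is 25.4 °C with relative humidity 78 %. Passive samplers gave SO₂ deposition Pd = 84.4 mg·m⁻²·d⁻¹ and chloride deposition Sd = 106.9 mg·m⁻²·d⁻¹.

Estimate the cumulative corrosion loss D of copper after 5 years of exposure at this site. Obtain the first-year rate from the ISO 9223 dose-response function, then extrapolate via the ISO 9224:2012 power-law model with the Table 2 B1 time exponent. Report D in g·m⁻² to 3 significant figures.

D(5) = 67.4 g·m⁻²

copper: f(T) = -0.080·(T−10) [T>10 °C] = -1.2320
  Pd branch = 0.0053·Pd^0.26·e^(0.059·RH+f) = 0.4883 μm/a
  Cl⁻ term: 0.01025·106.9^0.27·exp(0.036·78+0.049·25.4) = 2.082
  sum: 0.4883 + 2.082 → r_corr = 2.571 μm/a
Long-term exponent b (ISO 9224 Table 2, B1) = 0.667
  D(5) = 2.571 × 5^0.667 = 2.571 × 2.926 = 7.521 μm
  Mass loss = 7.521 μm × 8.96 g/cm³ = 67.39 g·m⁻²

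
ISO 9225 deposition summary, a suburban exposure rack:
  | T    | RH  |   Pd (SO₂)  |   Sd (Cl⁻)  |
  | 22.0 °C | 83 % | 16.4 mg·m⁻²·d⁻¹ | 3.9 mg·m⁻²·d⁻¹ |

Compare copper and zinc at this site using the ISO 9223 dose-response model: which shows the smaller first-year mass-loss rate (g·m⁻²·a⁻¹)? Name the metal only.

zinc

copper: temperature factor f = -0.080·(12.0) = -0.9600
  sulphur-dioxide contribution → 0.5623 μm/a
  chloride contribution → 0.8633 μm/a
  ⇒ r_corr(copper) = 1.426 μm/a
  mass loss = 1.426 μm/a × 8.96 g/cm³ = 12.77 g·m⁻²·a⁻¹
zinc: T>10 °C ⇒ hinge -0.071·(22.0−10) = -0.8520
  sulphur-dioxide contribution → 0.8575 μm/a
  chloride contribution → 0.4791 μm/a
  ⇒ r_corr(zinc) = 1.337 μm/a
  mass loss = 1.337 μm/a × 7.14 g/cm³ = 9.544 g·m⁻²·a⁻¹
Ordering by g·m⁻²·a⁻¹: copper (12.8) > zinc (9.54)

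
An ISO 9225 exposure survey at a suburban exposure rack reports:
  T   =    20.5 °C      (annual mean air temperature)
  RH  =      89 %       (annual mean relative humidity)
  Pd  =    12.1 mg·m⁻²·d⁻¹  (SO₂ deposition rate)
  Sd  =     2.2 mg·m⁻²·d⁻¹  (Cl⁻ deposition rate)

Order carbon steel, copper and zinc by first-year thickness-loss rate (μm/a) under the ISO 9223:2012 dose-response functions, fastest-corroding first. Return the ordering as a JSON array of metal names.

["carbon steel", "copper", "zinc"]

carbon steel: temperature factor f = -0.054·(10.5) = -0.5670
  Pd branch = 1.77·Pd^0.52·e^(0.02·RH+f) = 21.77 μm/a
  Sd branch = 0.102·Sd^0.62·e^(0.033·RH+0.04·T) = 7.121 μm/a
  r_corr = 21.77 + 7.121 = 28.89 μm/a
copper: f(T) = -0.080·(T−10) [T>10 °C] = -0.8400
  SO₂ term: 0.0053·12.1^0.26·exp(0.059·89-0.8400) = 0.8346
  Cl⁻ term: 0.01025·2.2^0.27·exp(0.036·89+0.049·20.5) = 0.8529
  r_corr = 0.8346 + 0.8529 = 1.688 μm/a
zinc: f(T) = -0.071·(T−10) [T>10 °C] = -0.7455
  Pd branch = 0.0129·Pd^0.44·e^(0.046·RH+f) = 1.1 μm/a
  Sd branch = 0.0175·Sd^0.57·e^(0.008·RH+0.085·T) = 0.3193 μm/a
  r_corr = 1.1 + 0.3193 = 1.419 μm/a
Ordering by μm/a: carbon steel (28.9) > copper (1.69) > zinc (1.42)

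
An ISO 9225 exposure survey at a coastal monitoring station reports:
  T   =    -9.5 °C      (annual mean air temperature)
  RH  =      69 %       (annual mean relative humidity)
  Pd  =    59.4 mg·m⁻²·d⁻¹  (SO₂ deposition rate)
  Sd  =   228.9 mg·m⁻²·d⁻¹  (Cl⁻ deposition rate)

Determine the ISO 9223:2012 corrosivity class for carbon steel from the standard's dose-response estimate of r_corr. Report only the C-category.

carbon steel: temperature factor f = +0.150·(-19.5) = -2.9250
  SO₂ term: 1.77·59.4^0.52·exp(0.02·69-2.9250) = 3.158
  Cl⁻ term: 0.102·228.9^0.62·exp(0.033·69+0.04·-9.5) = 19.74
  r_corr = 3.158 + 19.74 = 22.9 μm/a
Category bounds: 1.3…25 μm/a bracket r_corr ⇒ C2

C2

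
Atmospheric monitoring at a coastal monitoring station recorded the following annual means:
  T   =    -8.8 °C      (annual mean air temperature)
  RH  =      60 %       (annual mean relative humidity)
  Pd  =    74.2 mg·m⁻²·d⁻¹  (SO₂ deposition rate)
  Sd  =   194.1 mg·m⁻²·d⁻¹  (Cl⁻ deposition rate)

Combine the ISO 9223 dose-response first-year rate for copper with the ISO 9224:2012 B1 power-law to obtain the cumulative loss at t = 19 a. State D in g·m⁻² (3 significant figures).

D(19) = 18.6 g·m⁻²

copper: T≤10 °C ⇒ hinge +0.126·(-8.8−10) = -2.3688
  SO₂ term: 0.0053·74.2^0.26·exp(0.059·60-2.3688) = 0.05239
  Cl⁻ term: 0.01025·194.1^0.27·exp(0.036·60+0.049·-8.8) = 0.2395
  r_corr = 0.05239 + 0.2395 = 0.2919 μm/a
ISO 9224: D(t) = r_corr · t^b with b = 0.667 (copper, B1)
  D(19) = 0.2919 × 19^0.667 = 0.2919 × 7.127 = 2.08 μm
  Mass loss = 2.08 μm × 8.96 g/cm³ = 18.64 g·m⁻²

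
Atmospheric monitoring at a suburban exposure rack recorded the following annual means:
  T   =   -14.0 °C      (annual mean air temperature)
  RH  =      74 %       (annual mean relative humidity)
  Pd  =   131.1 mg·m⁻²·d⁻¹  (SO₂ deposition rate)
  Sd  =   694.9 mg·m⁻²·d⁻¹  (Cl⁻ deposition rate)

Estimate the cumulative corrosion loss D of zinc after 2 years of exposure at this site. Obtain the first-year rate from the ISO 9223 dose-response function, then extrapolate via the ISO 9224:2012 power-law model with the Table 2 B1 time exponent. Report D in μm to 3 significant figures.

zinc: f(T) = +0.038·(T−10) [T≤10 °C] = -0.9120
  sulphur-dioxide contribution → 1.332 μm/a
  chloride contribution → 0.4011 μm/a
  total first-year rate 1.733 μm/a
Power-law: D(2) = r_corr · 2^0.813
  D(2) = 1.733 × 2^0.813 = 1.733 × 1.757 = 3.045 μm

D(2) = 3.05 μm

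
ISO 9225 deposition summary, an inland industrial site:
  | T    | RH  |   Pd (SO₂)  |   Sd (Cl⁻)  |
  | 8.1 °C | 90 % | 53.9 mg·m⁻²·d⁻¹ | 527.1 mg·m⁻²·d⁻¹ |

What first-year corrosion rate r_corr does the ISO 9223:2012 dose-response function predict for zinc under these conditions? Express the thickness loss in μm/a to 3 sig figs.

zinc: temperature factor f = +0.038·(-1.9) = -0.0722
  sulphur-dioxide contribution → 4.356 μm/a
  chloride contribution → 2.548 μm/a
  ⇒ r_corr(zinc) = 6.904 μm/a

r_corr = 6.90 μm/a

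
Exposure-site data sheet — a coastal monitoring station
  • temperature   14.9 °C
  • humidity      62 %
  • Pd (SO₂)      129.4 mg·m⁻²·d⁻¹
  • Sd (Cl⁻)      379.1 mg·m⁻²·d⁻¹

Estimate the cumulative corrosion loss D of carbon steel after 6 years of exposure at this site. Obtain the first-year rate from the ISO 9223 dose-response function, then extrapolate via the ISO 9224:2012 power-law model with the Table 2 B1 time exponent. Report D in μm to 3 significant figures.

D(6) = 295 μm

carbon steel: T>10 °C ⇒ hinge -0.054·(14.9−10) = -0.2646
  Pd branch = 1.77·Pd^0.52·e^(0.02·RH+f) = 58.86 μm/a
  Cl⁻ term: 0.102·379.1^0.62·exp(0.033·62+0.04·14.9) = 56.86
  sum: 58.86 + 56.86 → r_corr = 115.7 μm/a
Power-law: D(6) = r_corr · 6^0.523
  D(6) = 115.7 × 6^0.523 = 115.7 × 2.553 = 295.4 μm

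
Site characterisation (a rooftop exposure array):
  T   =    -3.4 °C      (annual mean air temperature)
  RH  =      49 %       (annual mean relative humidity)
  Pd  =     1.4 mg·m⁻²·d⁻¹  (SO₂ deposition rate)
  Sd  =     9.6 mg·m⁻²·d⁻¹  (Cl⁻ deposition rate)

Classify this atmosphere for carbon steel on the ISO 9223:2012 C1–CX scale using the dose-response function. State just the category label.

carbon steel: T≤10 °C ⇒ hinge +0.150·(-3.4−10) = -2.0100
  SO₂ term: 1.77·1.4^0.52·exp(0.02·49-2.0100) = 0.7527
  Cl⁻ term: 0.102·9.6^0.62·exp(0.033·49+0.04·-3.4) = 1.823
  r_corr = 0.7527 + 1.823 = 2.576 μm/a
Category bounds: 1.3…25 μm/a bracket r_corr ⇒ C2

C2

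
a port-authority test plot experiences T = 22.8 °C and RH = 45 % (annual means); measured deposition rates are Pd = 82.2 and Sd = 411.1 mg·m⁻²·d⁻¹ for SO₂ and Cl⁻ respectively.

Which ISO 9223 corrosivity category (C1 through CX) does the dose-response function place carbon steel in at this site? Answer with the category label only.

C4

carbon steel: f(T) = -0.054·(T−10) [T>10 °C] = -0.6912
  sulphur-dioxide contribution → 21.6 μm/a
  chloride contribution → 46.8 μm/a
  total first-year rate 68.4 μm/a
Category bounds: 50…80 μm/a bracket r_corr ⇒ C4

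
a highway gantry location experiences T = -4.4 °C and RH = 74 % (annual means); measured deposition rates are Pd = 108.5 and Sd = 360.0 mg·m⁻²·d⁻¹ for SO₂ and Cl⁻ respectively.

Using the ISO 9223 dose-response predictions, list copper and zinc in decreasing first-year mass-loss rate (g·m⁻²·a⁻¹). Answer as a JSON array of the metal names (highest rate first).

["zinc", "copper"]

copper: f(T) = +0.126·(T−10) [T≤10 °C] = -1.8144
  SO₂ term: 0.0053·108.5^0.26·exp(0.059·74-1.8144) = 0.2299
  Sd branch = 0.01025·Sd^0.27·e^(0.036·RH+0.049·T) = 0.5811 μm/a
  r_corr = 0.2299 + 0.5811 = 0.8111 μm/a
  mass loss = 0.8111 μm/a × 8.96 g/cm³ = 7.267 g·m⁻²·a⁻¹
zinc: temperature factor f = +0.038·(-14.4) = -0.5472
  Pd branch = 0.0129·Pd^0.44·e^(0.046·RH+f) = 1.766 μm/a
  Sd branch = 0.0175·Sd^0.57·e^(0.008·RH+0.085·T) = 0.6235 μm/a
  sum: 1.766 + 0.6235 → r_corr = 2.389 μm/a
  mass loss = 2.389 μm/a × 7.14 g/cm³ = 17.06 g·m⁻²·a⁻¹
Ordering by g·m⁻²·a⁻¹: zinc (17.1) > copper (7.27)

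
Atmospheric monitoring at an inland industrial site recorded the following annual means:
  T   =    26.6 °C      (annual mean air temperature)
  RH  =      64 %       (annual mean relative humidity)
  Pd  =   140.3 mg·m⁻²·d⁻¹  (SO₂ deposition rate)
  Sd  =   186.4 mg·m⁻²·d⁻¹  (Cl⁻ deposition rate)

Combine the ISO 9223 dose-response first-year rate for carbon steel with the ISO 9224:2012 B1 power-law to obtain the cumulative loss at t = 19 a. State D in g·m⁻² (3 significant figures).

carbon steel: temperature factor f = -0.054·(16.6) = -0.8964
  SO₂ term: 1.77·140.3^0.52·exp(0.02·64-0.8964) = 33.97
  Cl⁻ term: 0.102·186.4^0.62·exp(0.033·64+0.04·26.6) = 62.46
  r_corr = 33.97 + 62.46 = 96.42 μm/a
Power-law: D(19) = r_corr · 19^0.523
  D(19) = 96.42 × 19^0.523 = 96.42 × 4.664 = 449.8 μm
  Mass loss = 449.8 μm × 7.85 g/cm³ = 3531 g·m⁻²

D(19) = 3.53e+03 g·m⁻²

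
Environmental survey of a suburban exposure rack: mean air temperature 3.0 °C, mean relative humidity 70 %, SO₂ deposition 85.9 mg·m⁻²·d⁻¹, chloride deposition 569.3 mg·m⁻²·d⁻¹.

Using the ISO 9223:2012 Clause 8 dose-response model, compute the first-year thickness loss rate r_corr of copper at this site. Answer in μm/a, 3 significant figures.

r_corr = 1.25 μm/a

copper: f(T) = +0.126·(T−10) [T≤10 °C] = -0.8820
  SO₂ term: 0.0053·85.9^0.26·exp(0.059·70-0.8820) = 0.4342
  Sd branch = 0.01025·Sd^0.27·e^(0.036·RH+0.049·T) = 0.8183 μm/a
  r_corr = 0.4342 + 0.8183 = 1.253 μm/a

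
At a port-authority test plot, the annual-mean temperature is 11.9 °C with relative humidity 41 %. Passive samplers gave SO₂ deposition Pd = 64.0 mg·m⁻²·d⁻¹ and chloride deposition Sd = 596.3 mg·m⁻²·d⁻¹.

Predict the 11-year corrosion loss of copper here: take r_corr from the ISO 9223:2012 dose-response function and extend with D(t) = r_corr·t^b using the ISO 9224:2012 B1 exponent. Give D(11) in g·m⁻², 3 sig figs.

copper: temperature factor f = -0.080·(1.9) = -0.1520
  sulphur-dioxide contribution → 0.1508 μm/a
  chloride contribution → 0.4512 μm/a
  total first-year rate 0.602 μm/a
Power-law: D(11) = r_corr · 11^0.667
  D(11) = 0.602 × 11^0.667 = 0.602 × 4.95 = 2.98 μm
  Mass loss = 2.98 μm × 8.96 g/cm³ = 26.7 g·m⁻²

D(11) = 26.7 g·m⁻²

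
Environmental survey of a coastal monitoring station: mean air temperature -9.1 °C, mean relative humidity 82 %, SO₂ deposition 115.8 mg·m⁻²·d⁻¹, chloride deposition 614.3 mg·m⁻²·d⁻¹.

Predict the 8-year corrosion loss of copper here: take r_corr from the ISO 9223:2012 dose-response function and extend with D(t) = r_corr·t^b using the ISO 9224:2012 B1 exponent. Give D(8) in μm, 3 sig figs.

D(8) = 3.68 μm

copper: temperature factor f = +0.126·(-19.1) = -2.4066
  Pd branch = 0.0053·Pd^0.26·e^(0.059·RH+f) = 0.2074 μm/a
  Sd branch = 0.01025·Sd^0.27·e^(0.036·RH+0.049·T) = 0.7112 μm/a
  r_corr = 0.2074 + 0.7112 = 0.9186 μm/a
ISO 9224: D(t) = r_corr · t^b with b = 0.667 (copper, B1)
  D(8) = 0.9186 × 8^0.667 = 0.9186 × 4.003 = 3.677 μm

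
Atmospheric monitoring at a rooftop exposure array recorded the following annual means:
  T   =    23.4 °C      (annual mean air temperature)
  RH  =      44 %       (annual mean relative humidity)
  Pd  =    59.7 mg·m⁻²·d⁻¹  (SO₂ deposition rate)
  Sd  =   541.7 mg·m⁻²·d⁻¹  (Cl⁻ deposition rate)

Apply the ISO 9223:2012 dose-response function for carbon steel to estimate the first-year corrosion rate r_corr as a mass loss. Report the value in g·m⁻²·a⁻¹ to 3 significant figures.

r_corr = 568 g·m⁻²·a⁻¹

carbon steel: f(T) = -0.054·(T−10) [T>10 °C] = -0.7236
  sulphur-dioxide contribution → 17.35 μm/a
  chloride contribution → 55.03 μm/a
  total first-year rate 72.39 μm/a
Convert to mass loss: 72.39 μm/a × 7.85 g/cm³ = 568.2 g·m⁻²·a⁻¹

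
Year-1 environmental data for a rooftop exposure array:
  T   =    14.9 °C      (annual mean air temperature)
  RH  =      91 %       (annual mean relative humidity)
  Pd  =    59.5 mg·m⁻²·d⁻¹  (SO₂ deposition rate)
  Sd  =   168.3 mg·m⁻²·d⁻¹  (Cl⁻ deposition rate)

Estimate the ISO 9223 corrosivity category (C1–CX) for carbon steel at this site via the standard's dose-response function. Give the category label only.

carbon steel: temperature factor f = -0.054·(4.9) = -0.2646
  Pd branch = 1.77·Pd^0.52·e^(0.02·RH+f) = 70.18 μm/a
  Cl⁻ term: 0.102·168.3^0.62·exp(0.033·91+0.04·14.9) = 89.49
  sum: 70.18 + 89.49 → r_corr = 159.7 μm/a
Category bounds: 80…200 μm/a bracket r_corr ⇒ C5

C5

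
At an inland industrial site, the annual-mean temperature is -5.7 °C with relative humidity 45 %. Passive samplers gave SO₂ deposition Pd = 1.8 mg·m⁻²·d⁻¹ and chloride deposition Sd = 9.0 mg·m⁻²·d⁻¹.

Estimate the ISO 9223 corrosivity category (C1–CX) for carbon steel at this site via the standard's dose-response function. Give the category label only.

carbon steel: T≤10 °C ⇒ hinge +0.150·(-5.7−10) = -2.3550
  Pd branch = 1.77·Pd^0.52·e^(0.02·RH+f) = 0.5608 μm/a
  Sd branch = 0.102·Sd^0.62·e^(0.033·RH+0.04·T) = 1.4 μm/a
  r_corr = 0.5608 + 1.4 = 1.961 μm/a
ISO 9223 Table 2 (carbon steel): 1.3 < 1.96 ≤ 25 μm/a ⇒ C2

C2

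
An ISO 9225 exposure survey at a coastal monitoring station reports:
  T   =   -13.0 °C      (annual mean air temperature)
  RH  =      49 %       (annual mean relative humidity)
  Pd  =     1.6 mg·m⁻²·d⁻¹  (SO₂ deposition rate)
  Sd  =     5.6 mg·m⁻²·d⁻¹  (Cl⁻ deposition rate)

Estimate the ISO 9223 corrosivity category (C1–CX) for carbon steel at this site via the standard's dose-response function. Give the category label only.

carbon steel: f(T) = +0.150·(T−10) [T≤10 °C] = -3.4500
  Pd branch = 1.77·Pd^0.52·e^(0.02·RH+f) = 0.1912 μm/a
  Cl⁻ term: 0.102·5.6^0.62·exp(0.033·49+0.04·-13.0) = 0.889
  r_corr = 0.1912 + 0.889 = 1.08 μm/a
ISO 9223 Table 2 (carbon steel): 0 < 1.08 ≤ 1.3 μm/a ⇒ C1

C1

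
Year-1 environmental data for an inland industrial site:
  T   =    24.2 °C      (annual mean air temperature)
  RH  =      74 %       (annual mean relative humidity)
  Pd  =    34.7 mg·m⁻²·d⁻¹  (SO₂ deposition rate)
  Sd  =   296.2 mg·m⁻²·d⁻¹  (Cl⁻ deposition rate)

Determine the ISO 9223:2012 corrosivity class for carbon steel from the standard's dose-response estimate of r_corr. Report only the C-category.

carbon steel: f(T) = -0.054·(T−10) [T>10 °C] = -0.7668
  Pd branch = 1.77·Pd^0.52·e^(0.02·RH+f) = 22.84 μm/a
  Sd branch = 0.102·Sd^0.62·e^(0.033·RH+0.04·T) = 105.2 μm/a
  r_corr = 22.84 + 105.2 = 128 μm/a
Category bounds: 80…200 μm/a bracket r_corr ⇒ C5

C5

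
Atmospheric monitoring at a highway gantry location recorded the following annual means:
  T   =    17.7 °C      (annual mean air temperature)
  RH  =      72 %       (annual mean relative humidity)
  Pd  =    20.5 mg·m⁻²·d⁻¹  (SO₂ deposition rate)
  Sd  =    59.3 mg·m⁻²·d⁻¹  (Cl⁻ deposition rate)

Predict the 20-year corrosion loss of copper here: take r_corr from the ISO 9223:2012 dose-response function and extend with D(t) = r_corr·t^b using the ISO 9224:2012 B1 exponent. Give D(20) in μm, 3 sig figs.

copper: T>10 °C ⇒ hinge -0.080·(17.7−10) = -0.6160
  SO₂ term: 0.0053·20.5^0.26·exp(0.059·72-0.6160) = 0.4392
  Sd branch = 0.01025·Sd^0.27·e^(0.036·RH+0.049·T) = 0.9813 μm/a
  r_corr = 0.4392 + 0.9813 = 1.421 μm/a
ISO 9224: D(t) = r_corr · t^b with b = 0.667 (copper, B1)
  D(20) = 1.421 × 20^0.667 = 1.421 × 7.375 = 10.48 μm

D(20) = 10.5 μm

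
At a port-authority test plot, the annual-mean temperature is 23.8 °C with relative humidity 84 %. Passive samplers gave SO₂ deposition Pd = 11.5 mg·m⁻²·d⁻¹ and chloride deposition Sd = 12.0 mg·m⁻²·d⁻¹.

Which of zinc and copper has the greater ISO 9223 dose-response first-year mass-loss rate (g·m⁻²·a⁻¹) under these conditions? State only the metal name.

copper

zinc: f(T) = -0.071·(T−10) [T>10 °C] = -0.9798
  SO₂ term: 0.0129·11.5^0.44·exp(0.046·84-0.9798) = 0.6759
  Cl⁻ term: 0.0175·12.0^0.57·exp(0.008·84+0.085·23.8) = 1.068
  r_corr = 0.6759 + 1.068 = 1.744 μm/a
  mass loss = 1.744 μm/a × 7.14 g/cm³ = 12.45 g·m⁻²·a⁻¹
copper: T>10 °C ⇒ hinge -0.080·(23.8−10) = -1.1040
  SO₂ term: 0.0053·11.5^0.26·exp(0.059·84-1.1040) = 0.4709
  Sd branch = 0.01025·Sd^0.27·e^(0.036·RH+0.049·T) = 1.324 μm/a
  sum: 0.4709 + 1.324 → r_corr = 1.795 μm/a
  mass loss = 1.795 μm/a × 8.96 g/cm³ = 16.08 g·m⁻²·a⁻¹
Ordering by g·m⁻²·a⁻¹: copper (16.1) > zinc (12.5)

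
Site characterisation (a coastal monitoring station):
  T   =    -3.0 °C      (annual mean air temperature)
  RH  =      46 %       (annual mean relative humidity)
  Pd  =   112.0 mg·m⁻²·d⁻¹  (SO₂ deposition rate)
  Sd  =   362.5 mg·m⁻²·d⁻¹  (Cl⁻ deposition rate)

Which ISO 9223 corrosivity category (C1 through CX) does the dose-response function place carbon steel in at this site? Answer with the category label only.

carbon steel: f(T) = +0.150·(T−10) [T≤10 °C] = -1.9500
  SO₂ term: 1.77·112.0^0.52·exp(0.02·46-1.9500) = 7.349
  Sd branch = 0.102·Sd^0.62·e^(0.033·RH+0.04·T) = 15.94 μm/a
  r_corr = 7.349 + 15.94 = 23.29 μm/a
Category bounds: 1.3…25 μm/a bracket r_corr ⇒ C2

C2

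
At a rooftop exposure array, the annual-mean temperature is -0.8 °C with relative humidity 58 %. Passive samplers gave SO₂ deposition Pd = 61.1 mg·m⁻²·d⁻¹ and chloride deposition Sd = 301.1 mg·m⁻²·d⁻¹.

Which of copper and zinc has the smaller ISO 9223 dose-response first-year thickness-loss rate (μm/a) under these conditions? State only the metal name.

copper: temperature factor f = +0.126·(-10.8) = -1.3608
  SO₂ term: 0.0053·61.1^0.26·exp(0.059·58-1.3608) = 0.1213
  Sd branch = 0.01025·Sd^0.27·e^(0.036·RH+0.049·T) = 0.3713 μm/a
  r_corr = 0.1213 + 0.3713 = 0.4926 μm/a
zinc: temperature factor f = +0.038·(-10.8) = -0.4104
  Pd branch = 0.0129·Pd^0.44·e^(0.046·RH+f) = 0.7532 μm/a
  Sd branch = 0.0175·Sd^0.57·e^(0.008·RH+0.085·T) = 0.6728 μm/a
  r_corr = 0.7532 + 0.6728 = 1.426 μm/a
Ordering by μm/a: zinc (1.43) > copper (0.493)

copper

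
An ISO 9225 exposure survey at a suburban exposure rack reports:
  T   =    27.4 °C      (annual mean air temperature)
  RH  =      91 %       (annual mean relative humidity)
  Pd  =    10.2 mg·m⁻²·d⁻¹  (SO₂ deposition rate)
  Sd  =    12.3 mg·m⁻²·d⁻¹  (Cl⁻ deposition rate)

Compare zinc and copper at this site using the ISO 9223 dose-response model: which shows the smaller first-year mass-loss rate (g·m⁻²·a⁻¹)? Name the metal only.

zinc: T>10 °C ⇒ hinge -0.071·(27.4−10) = -1.2354
  SO₂ term: 0.0129·10.2^0.44·exp(0.046·91-1.2354) = 0.6852
  Cl⁻ term: 0.0175·12.3^0.57·exp(0.008·91+0.085·27.4) = 1.556
  sum: 0.6852 + 1.556 → r_corr = 2.241 μm/a
  mass loss = 2.241 μm/a × 7.14 g/cm³ = 16 g·m⁻²·a⁻¹
copper: temperature factor f = -0.080·(17.4) = -1.3920
  SO₂ term: 0.0053·10.2^0.26·exp(0.059·91-1.3920) = 0.5173
  Sd branch = 0.01025·Sd^0.27·e^(0.036·RH+0.049·T) = 2.046 μm/a
  r_corr = 0.5173 + 2.046 = 2.563 μm/a
  mass loss = 2.563 μm/a × 8.96 g/cm³ = 22.96 g·m⁻²·a⁻¹
Ordering by g·m⁻²·a⁻¹: copper (23) > zinc (16)

zinc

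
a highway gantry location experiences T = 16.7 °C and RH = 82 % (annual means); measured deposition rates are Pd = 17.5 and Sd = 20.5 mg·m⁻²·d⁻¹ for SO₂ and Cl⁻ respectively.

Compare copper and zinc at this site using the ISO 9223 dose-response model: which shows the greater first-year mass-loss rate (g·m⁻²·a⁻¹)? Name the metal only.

copper: T>10 °C ⇒ hinge -0.080·(16.7−10) = -0.5360
  sulphur-dioxide contribution → 0.8238 μm/a
  chloride contribution → 1.005 μm/a
  ⇒ r_corr(copper) = 1.829 μm/a
  mass loss = 1.829 μm/a × 8.96 g/cm³ = 16.39 g·m⁻²·a⁻¹
zinc: T>10 °C ⇒ hinge -0.071·(16.7−10) = -0.4757
  sulphur-dioxide contribution → 1.228 μm/a
  chloride contribution → 0.78 μm/a
  ⇒ r_corr(zinc) = 2.008 μm/a
  mass loss = 2.008 μm/a × 7.14 g/cm³ = 14.34 g·m⁻²·a⁻¹
Ordering by g·m⁻²·a⁻¹: copper (16.4) > zinc (14.3)

copper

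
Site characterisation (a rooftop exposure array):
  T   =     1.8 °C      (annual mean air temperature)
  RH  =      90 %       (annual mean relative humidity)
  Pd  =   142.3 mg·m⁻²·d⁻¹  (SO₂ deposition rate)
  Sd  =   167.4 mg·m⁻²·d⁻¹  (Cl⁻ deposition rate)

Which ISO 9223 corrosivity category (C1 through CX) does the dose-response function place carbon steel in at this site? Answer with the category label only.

C5

carbon steel: T≤10 °C ⇒ hinge +0.150·(1.8−10) = -1.2300
  Pd branch = 1.77·Pd^0.52·e^(0.02·RH+f) = 41.23 μm/a
  Cl⁻ term: 0.102·167.4^0.62·exp(0.033·90+0.04·1.8) = 51.1
  sum: 41.23 + 51.1 → r_corr = 92.33 μm/a
92.3 μm/a falls in (80, 200] for carbon steel → category C5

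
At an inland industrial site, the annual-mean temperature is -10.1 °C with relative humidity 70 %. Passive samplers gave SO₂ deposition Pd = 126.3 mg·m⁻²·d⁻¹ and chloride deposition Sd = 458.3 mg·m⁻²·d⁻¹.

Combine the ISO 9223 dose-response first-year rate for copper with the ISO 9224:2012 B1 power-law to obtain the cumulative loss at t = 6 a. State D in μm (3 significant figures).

copper: f(T) = +0.126·(T−10) [T≤10 °C] = -2.5326
  Pd branch = 0.0053·Pd^0.26·e^(0.059·RH+f) = 0.09213 μm/a
  Cl⁻ term: 0.01025·458.3^0.27·exp(0.036·70+0.049·-10.1) = 0.4062
  sum: 0.09213 + 0.4062 → r_corr = 0.4983 μm/a
Long-term exponent b (ISO 9224 Table 2, B1) = 0.667
  D(6) = 0.4983 × 6^0.667 = 0.4983 × 3.304 = 1.646 μm

D(6) = 1.65 μm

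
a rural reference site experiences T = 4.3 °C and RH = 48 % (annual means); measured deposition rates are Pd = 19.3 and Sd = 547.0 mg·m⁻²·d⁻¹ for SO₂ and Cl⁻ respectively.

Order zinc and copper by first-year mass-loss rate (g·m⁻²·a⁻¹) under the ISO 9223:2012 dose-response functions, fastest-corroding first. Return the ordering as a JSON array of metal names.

["zinc", "copper"]

zinc: T≤10 °C ⇒ hinge +0.038·(4.3−10) = -0.2166
  Pd branch = 0.0129·Pd^0.44·e^(0.046·RH+f) = 0.3476 μm/a
  Cl⁻ term: 0.0175·547.0^0.57·exp(0.008·48+0.085·4.3) = 1.346
  sum: 0.3476 + 1.346 → r_corr = 1.694 μm/a
  mass loss = 1.694 μm/a × 7.14 g/cm³ = 12.1 g·m⁻²·a⁻¹
copper: f(T) = +0.126·(T−10) [T≤10 °C] = -0.7182
  SO₂ term: 0.0053·19.3^0.26·exp(0.059·48-0.7182) = 0.09474
  Cl⁻ term: 0.01025·547.0^0.27·exp(0.036·48+0.049·4.3) = 0.3908
  r_corr = 0.09474 + 0.3908 = 0.4855 μm/a
  mass loss = 0.4855 μm/a × 8.96 g/cm³ = 4.35 g·m⁻²·a⁻¹
Ordering by g·m⁻²·a⁻¹: zinc (12.1) > copper (4.35)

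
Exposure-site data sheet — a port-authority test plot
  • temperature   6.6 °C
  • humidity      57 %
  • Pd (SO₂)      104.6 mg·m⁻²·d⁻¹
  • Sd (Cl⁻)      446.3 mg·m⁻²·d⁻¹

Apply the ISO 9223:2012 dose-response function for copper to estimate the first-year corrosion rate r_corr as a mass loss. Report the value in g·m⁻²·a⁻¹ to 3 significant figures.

r_corr = 8.12 g·m⁻²·a⁻¹

copper: T≤10 °C ⇒ hinge +0.126·(6.6−10) = -0.4284
  sulphur-dioxide contribution → 0.3341 μm/a
  chloride contribution → 0.5725 μm/a
  ⇒ r_corr(copper) = 0.9065 μm/a
Convert to mass loss: 0.9065 μm/a × 8.96 g/cm³ = 8.123 g·m⁻²·a⁻¹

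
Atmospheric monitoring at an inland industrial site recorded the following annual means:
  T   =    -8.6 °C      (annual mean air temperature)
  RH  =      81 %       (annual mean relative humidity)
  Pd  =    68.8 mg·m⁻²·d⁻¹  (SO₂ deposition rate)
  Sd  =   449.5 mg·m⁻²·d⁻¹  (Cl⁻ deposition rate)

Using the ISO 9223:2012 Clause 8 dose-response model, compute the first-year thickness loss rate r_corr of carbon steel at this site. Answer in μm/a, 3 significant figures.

carbon steel: T≤10 °C ⇒ hinge +0.150·(-8.6−10) = -2.7900
  SO₂ term: 1.77·68.8^0.52·exp(0.02·81-2.7900) = 4.959
  Cl⁻ term: 0.102·449.5^0.62·exp(0.033·81+0.04·-8.6) = 46.21
  sum: 4.959 + 46.21 → r_corr = 51.17 μm/a

r_corr = 51.2 μm/a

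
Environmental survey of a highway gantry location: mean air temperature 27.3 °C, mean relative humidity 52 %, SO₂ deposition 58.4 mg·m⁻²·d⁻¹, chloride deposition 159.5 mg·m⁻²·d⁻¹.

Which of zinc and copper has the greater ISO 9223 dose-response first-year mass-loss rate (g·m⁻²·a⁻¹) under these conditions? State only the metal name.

zinc

zinc: T>10 °C ⇒ hinge -0.071·(27.3−10) = -1.2283
  Pd branch = 0.0129·Pd^0.44·e^(0.046·RH+f) = 0.2473 μm/a
  Sd branch = 0.0175·Sd^0.57·e^(0.008·RH+0.085·T) = 4.865 μm/a
  r_corr = 0.2473 + 4.865 = 5.112 μm/a
  mass loss = 5.112 μm/a × 7.14 g/cm³ = 36.5 g·m⁻²·a⁻¹
copper: T>10 °C ⇒ hinge -0.080·(27.3−10) = -1.3840
  Pd branch = 0.0053·Pd^0.26·e^(0.059·RH+f) = 0.0822 μm/a
  Sd branch = 0.01025·Sd^0.27·e^(0.036·RH+0.049·T) = 0.9987 μm/a
  r_corr = 0.0822 + 0.9987 = 1.081 μm/a
  mass loss = 1.081 μm/a × 8.96 g/cm³ = 9.685 g·m⁻²·a⁻¹
Ordering by g·m⁻²·a⁻¹: zinc (36.5) > copper (9.68)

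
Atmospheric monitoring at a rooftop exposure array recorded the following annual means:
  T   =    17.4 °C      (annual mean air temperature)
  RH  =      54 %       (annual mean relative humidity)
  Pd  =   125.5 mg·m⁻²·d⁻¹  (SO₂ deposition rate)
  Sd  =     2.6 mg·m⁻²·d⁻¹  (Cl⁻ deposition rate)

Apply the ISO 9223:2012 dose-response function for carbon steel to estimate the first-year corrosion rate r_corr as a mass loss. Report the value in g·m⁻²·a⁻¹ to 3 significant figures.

carbon steel: f(T) = -0.054·(T−10) [T>10 °C] = -0.3996
  sulphur-dioxide contribution → 43.13 μm/a
  chloride contribution → 2.198 μm/a
  ⇒ r_corr(carbon steel) = 45.33 μm/a
Convert to mass loss: 45.33 μm/a × 7.85 g/cm³ = 355.8 g·m⁻²·a⁻¹

r_corr = 356 g·m⁻²·a⁻¹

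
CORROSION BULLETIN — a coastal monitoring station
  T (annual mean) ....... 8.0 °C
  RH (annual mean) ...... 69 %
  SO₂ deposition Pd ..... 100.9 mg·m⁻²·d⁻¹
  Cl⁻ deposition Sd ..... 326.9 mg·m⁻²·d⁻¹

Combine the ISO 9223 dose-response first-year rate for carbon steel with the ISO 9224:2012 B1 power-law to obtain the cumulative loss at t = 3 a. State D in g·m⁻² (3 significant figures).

carbon steel: T≤10 °C ⇒ hinge +0.150·(8.0−10) = -0.3000
  Pd branch = 1.77·Pd^0.52·e^(0.02·RH+f) = 57.42 μm/a
  Sd branch = 0.102·Sd^0.62·e^(0.033·RH+0.04·T) = 49.59 μm/a
  sum: 57.42 + 49.59 → r_corr = 107 μm/a
ISO 9224: D(t) = r_corr · t^b with b = 0.523 (carbon steel, B1)
  D(3) = 107 × 3^0.523 = 107 × 1.776 = 190.1 μm
  Mass loss = 190.1 μm × 7.85 g/cm³ = 1492 g·m⁻²

D(3) = 1.49e+03 g·m⁻²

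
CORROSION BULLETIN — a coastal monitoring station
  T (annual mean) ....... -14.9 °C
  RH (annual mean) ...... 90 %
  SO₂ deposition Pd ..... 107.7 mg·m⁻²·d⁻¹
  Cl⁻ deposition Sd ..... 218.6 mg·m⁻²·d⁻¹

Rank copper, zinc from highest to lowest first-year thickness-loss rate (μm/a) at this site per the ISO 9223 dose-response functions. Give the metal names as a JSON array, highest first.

copper: T≤10 °C ⇒ hinge +0.126·(-14.9−10) = -3.1374
  SO₂ term: 0.0053·107.7^0.26·exp(0.059·90-3.1374) = 0.1571
  Cl⁻ term: 0.01025·218.6^0.27·exp(0.036·90+0.049·-14.9) = 0.5401
  r_corr = 0.1571 + 0.5401 = 0.6972 μm/a
zinc: T≤10 °C ⇒ hinge +0.038·(-14.9−10) = -0.9462
  Pd branch = 0.0129·Pd^0.44·e^(0.046·RH+f) = 2.465 μm/a
  Sd branch = 0.0175·Sd^0.57·e^(0.008·RH+0.085·T) = 0.2184 μm/a
  sum: 2.465 + 0.2184 → r_corr = 2.683 μm/a
Ordering by μm/a: zinc (2.68) > copper (0.697)

["zinc", "copper"]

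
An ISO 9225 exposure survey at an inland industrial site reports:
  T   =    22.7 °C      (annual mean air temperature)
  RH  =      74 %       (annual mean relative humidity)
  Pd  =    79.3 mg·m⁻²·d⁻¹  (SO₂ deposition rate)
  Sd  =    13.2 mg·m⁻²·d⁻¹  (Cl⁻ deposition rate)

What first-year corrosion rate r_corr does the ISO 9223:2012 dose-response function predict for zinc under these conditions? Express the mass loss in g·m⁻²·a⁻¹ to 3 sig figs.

r_corr = 14.5 g·m⁻²·a⁻¹

zinc: f(T) = -0.071·(T−10) [T>10 °C] = -0.9017
  sulphur-dioxide contribution → 1.079 μm/a
  chloride contribution → 0.9481 μm/a
  total first-year rate 2.027 μm/a
Convert to mass loss: 2.027 μm/a × 7.14 g/cm³ = 14.47 g·m⁻²·a⁻¹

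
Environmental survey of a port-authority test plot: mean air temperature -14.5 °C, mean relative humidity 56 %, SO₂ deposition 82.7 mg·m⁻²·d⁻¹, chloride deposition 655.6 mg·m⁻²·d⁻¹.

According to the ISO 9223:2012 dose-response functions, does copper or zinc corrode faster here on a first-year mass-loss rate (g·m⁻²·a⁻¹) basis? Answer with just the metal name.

zinc

copper: temperature factor f = +0.126·(-24.5) = -3.0870
  sulphur-dioxide contribution → 0.02075 μm/a
  chloride contribution → 0.2179 μm/a
  total first-year rate 0.2386 μm/a
  mass loss = 0.2386 μm/a × 8.96 g/cm³ = 2.138 g·m⁻²·a⁻¹
zinc: f(T) = +0.038·(T−10) [T≤10 °C] = -0.9310
  sulphur-dioxide contribution → 0.4663 μm/a
  chloride contribution → 0.322 μm/a
  total first-year rate 0.7883 μm/a
  mass loss = 0.7883 μm/a × 7.14 g/cm³ = 5.629 g·m⁻²·a⁻¹
Ordering by g·m⁻²·a⁻¹: zinc (5.63) > copper (2.14)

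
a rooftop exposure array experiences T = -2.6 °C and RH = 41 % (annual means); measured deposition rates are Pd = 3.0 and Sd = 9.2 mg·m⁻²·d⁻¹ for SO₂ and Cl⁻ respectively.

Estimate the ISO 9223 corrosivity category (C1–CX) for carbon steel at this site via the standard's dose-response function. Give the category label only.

C2

carbon steel: T≤10 °C ⇒ hinge +0.150·(-2.6−10) = -1.8900
  Pd branch = 1.77·Pd^0.52·e^(0.02·RH+f) = 1.075 μm/a
  Cl⁻ term: 0.102·9.2^0.62·exp(0.033·41+0.04·-2.6) = 1.408
  r_corr = 1.075 + 1.408 = 2.483 μm/a
ISO 9223 Table 2 (carbon steel): 1.3 < 2.48 ≤ 25 μm/a ⇒ C2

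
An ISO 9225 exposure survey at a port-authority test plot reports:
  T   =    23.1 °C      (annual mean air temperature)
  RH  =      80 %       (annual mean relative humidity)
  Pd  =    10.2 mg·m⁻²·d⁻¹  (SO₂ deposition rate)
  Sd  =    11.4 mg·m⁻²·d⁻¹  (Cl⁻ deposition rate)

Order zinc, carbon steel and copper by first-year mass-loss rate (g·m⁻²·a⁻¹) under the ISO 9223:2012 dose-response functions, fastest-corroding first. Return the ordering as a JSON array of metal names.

zinc: temperature factor f = -0.071·(13.1) = -0.9301
  Pd branch = 0.0129·Pd^0.44·e^(0.046·RH+f) = 0.5606 μm/a
  Sd branch = 0.0175·Sd^0.57·e^(0.008·RH+0.085·T) = 0.9466 μm/a
  sum: 0.5606 + 0.9466 → r_corr = 1.507 μm/a
  mass loss = 1.507 μm/a × 7.14 g/cm³ = 10.76 g·m⁻²·a⁻¹
carbon steel: temperature factor f = -0.054·(13.1) = -0.7074
  SO₂ term: 1.77·10.2^0.52·exp(0.02·80-0.7074) = 14.46
  Sd branch = 0.102·Sd^0.62·e^(0.033·RH+0.04·T) = 16.28 μm/a
  sum: 14.46 + 16.28 → r_corr = 30.74 μm/a
  mass loss = 30.74 μm/a × 7.85 g/cm³ = 241.3 g·m⁻²·a⁻¹
copper: T>10 °C ⇒ hinge -0.080·(23.1−10) = -1.0480
  Pd branch = 0.0053·Pd^0.26·e^(0.059·RH+f) = 0.3813 μm/a
  Sd branch = 0.01025·Sd^0.27·e^(0.036·RH+0.049·T) = 1.093 μm/a
  r_corr = 0.3813 + 1.093 = 1.474 μm/a
  mass loss = 1.474 μm/a × 8.96 g/cm³ = 13.21 g·m⁻²·a⁻¹
Ordering by g·m⁻²·a⁻¹: carbon steel (241) > copper (13.2) > zinc (10.8)

["carbon steel", "copper", "zinc"]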